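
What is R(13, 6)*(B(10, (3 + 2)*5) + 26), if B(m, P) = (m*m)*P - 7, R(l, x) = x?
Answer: 15114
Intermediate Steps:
B(m, P) = -7 + P*m**2 (B(m, P) = m**2*P - 7 = P*m**2 - 7 = -7 + P*m**2)
R(13, 6)*(B(10, (3 + 2)*5) + 26) = 6*((-7 + ((3 + 2)*5)*10**2) + 26) = 6*((-7 + (5*5)*100) + 26) = 6*((-7 + 25*100) + 26) = 6*((-7 + 2500) + 26) = 6*(2493 + 26) = 6*2519 = 15114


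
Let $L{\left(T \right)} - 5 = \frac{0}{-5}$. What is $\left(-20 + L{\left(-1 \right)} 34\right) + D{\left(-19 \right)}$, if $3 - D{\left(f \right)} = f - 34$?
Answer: $206$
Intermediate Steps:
$L{\left(T \right)} = 5$ ($L{\left(T \right)} = 5 + \frac{0}{-5} = 5 + 0 \left(- \frac{1}{5}\right) = 5 + 0 = 5$)
$D{\left(f \right)} = 37 - f$ ($D{\left(f \right)} = 3 - \left(f - 34\right) = 3 - \left(-34 + f\right) = 37 - f$)
$\left(-20 + L{\left(-1 \right)} 34\right) + D{\left(-19 \right)} = \left(-20 + 5 \cdot 34\right) + \left(37 - -19\right) = \left(-20 + 170\right) + \left(37 + 19\right) = 150 + 56 = 206$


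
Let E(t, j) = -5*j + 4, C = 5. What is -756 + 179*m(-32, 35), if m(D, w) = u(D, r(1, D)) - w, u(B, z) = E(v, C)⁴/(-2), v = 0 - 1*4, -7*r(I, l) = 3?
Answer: -34826141/2 ≈ -1.7413e+7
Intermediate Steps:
r(I, l) = -3/7 (r(I, l) = -⅐*3 = -3/7)
v = -4 (v = 0 - 4 = -4)
E(t, j) = 4 - 5*j
u(B, z) = -194481/2 (u(B, z) = (4 - 5*5)⁴/(-2) = (4 - 25)⁴*(-½) = (-21)⁴*(-½) = 194481*(-½) = -194481/2)
m(D, w) = -194481/2 - w
-756 + 179*m(-32, 35) = -756 + 179*(-194481/2 - 1*35) = -756 + 179*(-194481/2 - 35) = -756 + 179*(-194551/2) = -756 - 34824629/2 = -34826141/2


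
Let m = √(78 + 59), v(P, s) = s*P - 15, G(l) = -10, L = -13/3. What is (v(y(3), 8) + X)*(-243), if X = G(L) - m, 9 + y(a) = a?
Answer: 17739 + 243*√137 ≈ 20583.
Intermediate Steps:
L = -13/3 (L = -13*⅓ = -13/3 ≈ -4.3333)
y(a) = -9 + a
v(P, s) = -15 + P*s (v(P, s) = P*s - 15 = -15 + P*s)
m = √137 ≈ 11.705
X = -10 - √137 ≈ -21.705
(v(y(3), 8) + X)*(-243) = ((-15 + (-9 + 3)*8) + (-10 - √137))*(-243) = ((-15 - 6*8) + (-10 - √137))*(-243) = ((-15 - 48) + (-10 - √137))*(-243) = (-63 + (-10 - √137))*(-243) = (-73 - √137)*(-243) = 17739 + 243*√137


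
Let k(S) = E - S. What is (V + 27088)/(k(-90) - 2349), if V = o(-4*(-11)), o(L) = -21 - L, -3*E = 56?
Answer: -81069/6833 ≈ -11.864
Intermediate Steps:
E = -56/3 (E = -⅓*56 = -56/3 ≈ -18.667)
k(S) = -56/3 - S
V = -65 (V = -21 - (-4)*(-11) = -21 - 1*44 = -21 - 44 = -65)
(V + 27088)/(k(-90) - 2349) = (-65 + 27088)/((-56/3 - 1*(-90)) - 2349) = 27023/((-56/3 + 90) - 2349) = 27023/(214/3 - 2349) = 27023/(-6833/3) = 27023*(-3/6833) = -81069/6833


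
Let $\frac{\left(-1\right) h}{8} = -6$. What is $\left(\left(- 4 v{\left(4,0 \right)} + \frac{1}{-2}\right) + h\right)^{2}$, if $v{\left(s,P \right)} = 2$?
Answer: $\frac{6241}{4} \approx 1560.3$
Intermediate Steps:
$h = 48$ ($h = \left(-8\right) \left(-6\right) = 48$)
$\left(\left(- 4 v{\left(4,0 \right)} + \frac{1}{-2}\right) + h\right)^{2} = \left(\left(\left(-4\right) 2 + \frac{1}{-2}\right) + 48\right)^{2} = \left(\left(-8 - \frac{1}{2}\right) + 48\right)^{2} = \left(- \frac{17}{2} + 48\right)^{2} = \left(\frac{79}{2}\right)^{2} = \frac{6241}{4}$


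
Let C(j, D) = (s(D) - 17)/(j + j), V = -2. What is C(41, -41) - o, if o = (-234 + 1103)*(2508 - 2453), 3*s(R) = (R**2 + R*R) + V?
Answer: -3918087/82 ≈ -47782.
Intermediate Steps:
s(R) = -2/3 + 2*R**2/3 (s(R) = ((R**2 + R*R) - 2)/3 = ((R**2 + R**2) - 2)/3 = (2*R**2 - 2)/3 = (-2 + 2*R**2)/3 = -2/3 + 2*R**2/3)
C(j, D) = (-53/3 + 2*D**2/3)/(2*j) (C(j, D) = ((-2/3 + 2*D**2/3) - 17)/(j + j) = (-53/3 + 2*D**2/3)/((2*j)) = (-53/3 + 2*D**2/3)*(1/(2*j)) = (-53/3 + 2*D**2/3)/(2*j))
o = 47795 (o = 869*55 = 47795)
C(41, -41) - o = (1/6)*(-53 + 2*(-41)**2)/41 - 1*47795 = (1/6)*(1/41)*(-53 + 2*1681) - 47795 = (1/6)*(1/41)*(-53 + 3362) - 47795 = (1/6)*(1/41)*3309 - 47795 = 1103/82 - 47795 = -3918087/82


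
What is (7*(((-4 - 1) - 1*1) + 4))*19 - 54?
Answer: -320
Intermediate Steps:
(7*(((-4 - 1) - 1*1) + 4))*19 - 54 = (7*((-5 - 1) + 4))*19 - 54 = (7*(-6 + 4))*19 - 54 = (7*(-2))*19 - 54 = -14*19 - 54 = -266 - 54 = -320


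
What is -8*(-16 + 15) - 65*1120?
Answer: -72792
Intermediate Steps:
-8*(-16 + 15) - 65*1120 = -8*(-1) - 72800 = 8 - 72800 = -72792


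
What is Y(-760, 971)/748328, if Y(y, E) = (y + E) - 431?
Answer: -55/187082 ≈ -0.00029399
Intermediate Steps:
Y(y, E) = -431 + E + y (Y(y, E) = (E + y) - 431 = -431 + E + y)
Y(-760, 971)/748328 = (-431 + 971 - 760)/748328 = -220*1/748328 = -55/187082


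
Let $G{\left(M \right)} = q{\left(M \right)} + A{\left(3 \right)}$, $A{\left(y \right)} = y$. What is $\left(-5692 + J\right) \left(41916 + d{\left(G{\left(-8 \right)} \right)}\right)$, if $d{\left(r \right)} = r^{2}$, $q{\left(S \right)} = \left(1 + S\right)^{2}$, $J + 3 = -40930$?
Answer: $-2080407500$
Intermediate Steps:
$J = -40933$ ($J = -3 - 40930 = -40933$)
$G{\left(M \right)} = 3 + \left(1 + M\right)^{2}$ ($G{\left(M \right)} = \left(1 + M\right)^{2} + 3 = 3 + \left(1 + M\right)^{2}$)
$\left(-5692 + J\right) \left(41916 + d{\left(G{\left(-8 \right)} \right)}\right) = \left(-5692 - 40933\right) \left(41916 + \left(3 + \left(1 - 8\right)^{2}\right)^{2}\right) = - 46625 \left(41916 + \left(3 + \left(-7\right)^{2}\right)^{2}\right) = - 46625 \left(41916 + \left(3 + 49\right)^{2}\right) = - 46625 \left(41916 + 52^{2}\right) = - 46625 \left(41916 + 2704\right) = \left(-46625\right) 44620 = -2080407500$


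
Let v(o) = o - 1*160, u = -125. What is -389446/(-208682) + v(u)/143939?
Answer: 27998496712/15018739199 ≈ 1.8642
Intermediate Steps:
v(o) = -160 + o (v(o) = o - 160 = -160 + o)
-389446/(-208682) + v(u)/143939 = -389446/(-208682) + (-160 - 125)/143939 = -389446*(-1/208682) - 285*1/143939 = 194723/104341 - 285/143939 = 27998496712/15018739199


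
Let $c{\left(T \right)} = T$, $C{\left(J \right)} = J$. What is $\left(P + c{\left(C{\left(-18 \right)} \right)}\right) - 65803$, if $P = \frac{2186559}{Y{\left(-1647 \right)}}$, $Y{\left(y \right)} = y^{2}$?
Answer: $- \frac{19838272270}{301401} \approx -65820.0$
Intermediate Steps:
$P = \frac{242951}{301401}$ ($P = \frac{2186559}{\left(-1647\right)^{2}} = \frac{2186559}{2712609} = 2186559 \cdot \frac{1}{2712609} = \frac{242951}{301401} \approx 0.80607$)
$\left(P + c{\left(C{\left(-18 \right)} \right)}\right) - 65803 = \left(\frac{242951}{301401} - 18\right) - 65803 = - \frac{5182267}{301401} - 65803 = - \frac{19838272270}{301401}$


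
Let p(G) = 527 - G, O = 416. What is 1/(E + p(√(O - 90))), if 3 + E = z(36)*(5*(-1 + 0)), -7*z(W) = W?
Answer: 13468/7395565 + 49*√326/14791130 ≈ 0.0018809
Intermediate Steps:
z(W) = -W/7
E = 159/7 (E = -3 + (-⅐*36)*(5*(-1 + 0)) = -3 - 180*(-1)/7 = -3 - 36/7*(-5) = -3 + 180/7 = 159/7 ≈ 22.714)
1/(E + p(√(O - 90))) = 1/(159/7 + (527 - √(416 - 90))) = 1/(159/7 + (527 - √326)) = 1/(3848/7 - √326)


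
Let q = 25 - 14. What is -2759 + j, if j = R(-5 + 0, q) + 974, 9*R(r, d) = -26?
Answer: -16091/9 ≈ -1787.9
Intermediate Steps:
q = 11
R(r, d) = -26/9 (R(r, d) = (⅑)*(-26) = -26/9)
j = 8740/9 (j = -26/9 + 974 = 8740/9 ≈ 971.11)
-2759 + j = -2759 + 8740/9 = -16091/9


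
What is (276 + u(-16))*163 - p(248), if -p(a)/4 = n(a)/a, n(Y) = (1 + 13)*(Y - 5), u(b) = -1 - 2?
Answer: 1381170/31 ≈ 44554.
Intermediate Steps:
u(b) = -3
n(Y) = -70 + 14*Y (n(Y) = 14*(-5 + Y) = -70 + 14*Y)
p(a) = -4*(-70 + 14*a)/a
(276 + u(-16))*163 - p(248) = (276 - 3)*163 - (-56 + 280/248) = 273*163 - (-56 + 280*(1/248)) = 44499 - (-56 + 35/31) = 44499 - 1*(-1701/31) = 44499 + 1701/31 = 1381170/31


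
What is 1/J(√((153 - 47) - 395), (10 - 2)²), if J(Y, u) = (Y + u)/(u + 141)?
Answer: 2624/877 - 697*I/877 ≈ 2.992 - 0.79475*I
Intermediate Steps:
J(Y, u) = (Y + u)/(141 + u)
1/J(√((153 - 47) - 395), (10 - 2)²) = 1/((√((153 - 47) - 395) + (10 - 2)²)/(141 + (10 - 2)²)) = 1/((√(106 - 395) + 8²)/(141 + 8²)) = 1/((√(-289) + 64)/(141 + 64)) = 1/((17*I + 64)/205) = 1/((64 + 17*I)/205) = 1/(64/205 + 17*I/205) = 8405*(64/205 - 17*I/205)/877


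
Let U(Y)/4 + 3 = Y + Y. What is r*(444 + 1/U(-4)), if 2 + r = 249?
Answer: 4825145/44 ≈ 1.0966e+5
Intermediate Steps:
r = 247 (r = -2 + 249 = 247)
U(Y) = -12 + 8*Y (U(Y) = -12 + 4*(Y + Y) = -12 + 4*(2*Y) = -12 + 8*Y)
r*(444 + 1/U(-4)) = 247*(444 + 1/(-12 + 8*(-4))) = 247*(444 + 1/(-12 - 32)) = 247*(444 + 1/(-44)) = 247*(444 - 1/44) = 247*(19535/44) = 4825145/44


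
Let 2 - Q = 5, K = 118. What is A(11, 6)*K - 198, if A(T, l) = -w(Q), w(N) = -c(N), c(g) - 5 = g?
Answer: 38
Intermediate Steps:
c(g) = 5 + g
Q = -3 (Q = 2 - 1*5 = 2 - 5 = -3)
w(N) = -5 - N (w(N) = -(5 + N) = -5 - N)
A(T, l) = 2 (A(T, l) = -(-5 - 1*(-3)) = -(-5 + 3) = -1*(-2) = 2)
A(11, 6)*K - 198 = 2*118 - 198 = 236 - 198 = 38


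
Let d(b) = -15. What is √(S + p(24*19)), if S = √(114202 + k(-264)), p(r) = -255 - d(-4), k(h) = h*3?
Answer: √(-240 + √113410) ≈ 9.8369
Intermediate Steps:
k(h) = 3*h
p(r) = -240 (p(r) = -255 - 1*(-15) = -255 + 15 = -240)
S = √113410 (S = √(114202 + 3*(-264)) = √(114202 - 792) = √113410 ≈ 336.76)
√(S + p(24*19)) = √(√113410 - 240) = √(-240 + √113410)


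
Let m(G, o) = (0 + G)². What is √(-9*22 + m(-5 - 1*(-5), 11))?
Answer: 3*I*√22 ≈ 14.071*I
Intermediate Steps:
m(G, o) = G²
√(-9*22 + m(-5 - 1*(-5), 11)) = √(-9*22 + (-5 - 1*(-5))²) = √(-198 + (-5 + 5)²) = √(-198 + 0²) = √(-198 + 0) = √(-198) = 3*I*√22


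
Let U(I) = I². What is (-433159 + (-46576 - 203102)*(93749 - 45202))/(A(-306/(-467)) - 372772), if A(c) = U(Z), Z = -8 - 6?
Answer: 12121551025/372576 ≈ 32534.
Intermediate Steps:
Z = -14
A(c) = 196 (A(c) = (-14)² = 196)
(-433159 + (-46576 - 203102)*(93749 - 45202))/(A(-306/(-467)) - 372772) = (-433159 + (-46576 - 203102)*(93749 - 45202))/(196 - 372772) = (-433159 - 249678*48547)/(-372576) = (-433159 - 12121117866)*(-1/372576) = -12121551025*(-1/372576) = 12121551025/372576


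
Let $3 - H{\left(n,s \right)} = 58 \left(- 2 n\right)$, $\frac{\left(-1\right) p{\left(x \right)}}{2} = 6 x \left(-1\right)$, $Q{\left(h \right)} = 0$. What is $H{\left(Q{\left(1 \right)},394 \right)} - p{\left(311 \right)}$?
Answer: $-3729$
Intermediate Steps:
$p{\left(x \right)} = 12 x$ ($p{\left(x \right)} = - 2 \cdot 6 x \left(-1\right) = - 2 \left(- 6 x\right) = 12 x$)
$H{\left(n,s \right)} = 3 + 116 n$ ($H{\left(n,s \right)} = 3 - 58 \left(- 2 n\right) = 3 - - 116 n = 3 + 116 n$)
$H{\left(Q{\left(1 \right)},394 \right)} - p{\left(311 \right)} = \left(3 + 116 \cdot 0\right) - 12 \cdot 311 = \left(3 + 0\right) - 3732 = 3 - 3732 = -3729$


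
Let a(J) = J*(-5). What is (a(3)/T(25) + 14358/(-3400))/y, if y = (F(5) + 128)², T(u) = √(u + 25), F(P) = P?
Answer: -7179/30071300 - 3*√2/35378 ≈ -0.00035866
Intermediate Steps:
a(J) = -5*J
T(u) = √(25 + u)
y = 17689 (y = (5 + 128)² = 133² = 17689)
(a(3)/T(25) + 14358/(-3400))/y = ((-5*3)/(√(25 + 25)) + 14358/(-3400))/17689 = (-15*√2/10 + 14358*(-1/3400))*(1/17689) = (-15*√2/10 - 7179/1700)*(1/17689) = (-3*√2/2 - 7179/1700)*(1/17689) = (-7179/1700 - 3*√2/2)*(1/17689) = -7179/30071300 - 3*√2/35378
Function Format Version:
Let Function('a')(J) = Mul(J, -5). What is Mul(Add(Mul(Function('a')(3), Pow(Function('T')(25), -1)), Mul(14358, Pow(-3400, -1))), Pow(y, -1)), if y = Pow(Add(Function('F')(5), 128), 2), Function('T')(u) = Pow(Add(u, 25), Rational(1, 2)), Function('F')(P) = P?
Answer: Add(Rational(-7179, 30071300), Mul(Rational(-3, 35378), Pow(2, Rational(1, 2)))) ≈ -0.00035866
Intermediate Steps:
Function('a')(J) = Mul(-5, J)
Function('T')(u) = Pow(Add(25, u), Rational(1, 2))
y = 17689 (y = Pow(Add(5, 128), 2) = Pow(133, 2) = 17689)
Mul(Add(Mul(Function('a')(3), Pow(Function('T')(25), -1)), Mul(14358, Pow(-3400, -1))), Pow(y, -1)) = Mul(Add(Mul(Mul(-5, 3), Pow(Pow(Add(25, 25), Rational(1, 2)), -1)), Mul(14358, Pow(-3400, -1))), Pow(17689, -1)) = Mul(Add(Mul(-15, Pow(Pow(50, Rational(1, 2)), -1)), Mul(14358, Rational(-1, 3400))), Rational(1, 17689)) = Mul(Add(Mul(-15, Pow(Mul(5, Pow(2, Rational(1, 2))), -1)), Rational(-7179, 1700)), Rational(1, 17689)) = Mul(Add(Mul(-15, Mul(Rational(1, 10), Pow(2, Rational(1, 2)))), Rational(-7179, 1700)), Rational(1, 17689)) = Mul(Add(Mul(Rational(-3, 2), Pow(2, Rational(1, 2))), Rational(-7179, 1700)), Rational(1, 17689)) = Mul(Add(Rational(-7179, 1700), Mul(Rational(-3, 2), Pow(2, Rational(1, 2)))), Rational(1, 17689)) = Add(Rational(-7179, 30071300), Mul(Rational(-3, 35378), Pow(2, Rational(1, 2))))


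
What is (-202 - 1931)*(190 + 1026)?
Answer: -2593728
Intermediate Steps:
(-202 - 1931)*(190 + 1026) = -2133*1216 = -2593728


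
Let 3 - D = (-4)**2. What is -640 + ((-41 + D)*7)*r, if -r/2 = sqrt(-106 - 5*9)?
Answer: -640 + 756*I*sqrt(151) ≈ -640.0 + 9289.9*I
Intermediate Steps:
D = -13 (D = 3 - 1*(-4)**2 = 3 - 1*16 = 3 - 16 = -13)
r = -2*I*sqrt(151) (r = -2*sqrt(-106 - 5*9) = -2*sqrt(-106 - 45) = -2*I*sqrt(151) ≈ -24.576*I)
-640 + ((-41 + D)*7)*r = -640 + ((-41 - 13)*7)*(-2*I*sqrt(151)) = -640 + (-54*7)*(-2*I*sqrt(151)) = -640 - (-756)*I*sqrt(151) = -640 + 756*I*sqrt(151)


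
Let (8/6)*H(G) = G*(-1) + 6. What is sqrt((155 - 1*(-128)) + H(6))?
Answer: sqrt(283) ≈ 16.823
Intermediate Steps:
H(G) = 9/2 - 3*G/4 (H(G) = 3*(G*(-1) + 6)/4 = 3*(-G + 6)/4 = 3*(6 - G)/4 = 9/2 - 3*G/4)
sqrt((155 - 1*(-128)) + H(6)) = sqrt((155 - 1*(-128)) + (9/2 - 3/4*6)) = sqrt((155 + 128) + (9/2 - 9/2)) = sqrt(283 + 0) = sqrt(283)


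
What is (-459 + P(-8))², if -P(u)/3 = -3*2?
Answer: 194481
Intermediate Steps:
P(u) = 18 (P(u) = -(-9)*2 = -3*(-6) = 18)
(-459 + P(-8))² = (-459 + 18)² = (-441)² = 194481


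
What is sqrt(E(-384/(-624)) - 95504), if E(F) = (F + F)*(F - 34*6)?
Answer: 4*I*sqrt(1011405)/13 ≈ 309.44*I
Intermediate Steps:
E(F) = 2*F*(-204 + F) (E(F) = (2*F)*(F - 204) = (2*F)*(-204 + F) = 2*F*(-204 + F))
sqrt(E(-384/(-624)) - 95504) = sqrt(2*(-384/(-624))*(-204 - 384/(-624)) - 95504) = sqrt(2*(-384*(-1/624))*(-204 - 384*(-1/624)) - 95504) = sqrt(2*(8/13)*(-204 + 8/13) - 95504) = sqrt(2*(8/13)*(-2644/13) - 95504) = sqrt(-42304/169 - 95504) = sqrt(-16182480/169) = 4*I*sqrt(1011405)/13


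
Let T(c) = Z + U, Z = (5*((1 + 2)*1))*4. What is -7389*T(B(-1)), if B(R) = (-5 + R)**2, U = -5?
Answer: -406395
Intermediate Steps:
Z = 60 (Z = (5*(3*1))*4 = (5*3)*4 = 15*4 = 60)
T(c) = 55 (T(c) = 60 - 5 = 55)
-7389*T(B(-1)) = -7389*55 = -406395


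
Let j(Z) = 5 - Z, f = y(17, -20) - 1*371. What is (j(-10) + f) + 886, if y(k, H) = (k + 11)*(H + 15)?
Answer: 390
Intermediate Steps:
y(k, H) = (11 + k)*(15 + H)
f = -511 (f = (165 + 11*(-20) + 15*17 - 20*17) - 1*371 = (165 - 220 + 255 - 340) - 371 = -140 - 371 = -511)
(j(-10) + f) + 886 = ((5 - 1*(-10)) - 511) + 886 = ((5 + 10) - 511) + 886 = (15 - 511) + 886 = -496 + 886 = 390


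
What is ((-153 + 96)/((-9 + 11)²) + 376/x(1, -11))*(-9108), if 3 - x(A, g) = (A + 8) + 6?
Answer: 415173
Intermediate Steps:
x(A, g) = -11 - A (x(A, g) = 3 - ((A + 8) + 6) = 3 - ((8 + A) + 6) = 3 - (14 + A) = 3 + (-14 - A) = -11 - A)
((-153 + 96)/((-9 + 11)²) + 376/x(1, -11))*(-9108) = ((-153 + 96)/((-9 + 11)²) + 376/(-11 - 1*1))*(-9108) = (-57/(2²) + 376/(-11 - 1))*(-9108) = (-57/4 + 376/(-12))*(-9108) = (-57*¼ + 376*(-1/12))*(-9108) = (-57/4 - 94/3)*(-9108) = -547/12*(-9108) = 415173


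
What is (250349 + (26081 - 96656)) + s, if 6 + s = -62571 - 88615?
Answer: 28582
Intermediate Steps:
s = -151192 (s = -6 + (-62571 - 88615) = -6 - 151186 = -151192)
(250349 + (26081 - 96656)) + s = (250349 + (26081 - 96656)) - 151192 = (250349 - 70575) - 151192 = 179774 - 151192 = 28582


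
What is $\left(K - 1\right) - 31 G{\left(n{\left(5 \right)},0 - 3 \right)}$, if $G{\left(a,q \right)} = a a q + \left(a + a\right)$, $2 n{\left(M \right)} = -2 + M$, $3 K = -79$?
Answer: $\frac{1067}{12} \approx 88.917$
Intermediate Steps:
$K = - \frac{79}{3}$ ($K = \frac{1}{3} \left(-79\right) = - \frac{79}{3} \approx -26.333$)
$n{\left(M \right)} = -1 + \frac{M}{2}$ ($n{\left(M \right)} = \frac{-2 + M}{2} = -1 + \frac{M}{2}$)
$G{\left(a,q \right)} = 2 a + q a^{2}$ ($G{\left(a,q \right)} = a^{2} q + 2 a = q a^{2} + 2 a = 2 a + q a^{2}$)
$\left(K - 1\right) - 31 G{\left(n{\left(5 \right)},0 - 3 \right)} = \left(- \frac{79}{3} - 1\right) - 31 \left(-1 + \frac{1}{2} \cdot 5\right) \left(2 + \left(-1 + \frac{1}{2} \cdot 5\right) \left(0 - 3\right)\right) = - \frac{82}{3} - 31 \left(-1 + \frac{5}{2}\right) \left(2 + \left(-1 + \frac{5}{2}\right) \left(0 - 3\right)\right) = - \frac{82}{3} - 31 \frac{3 \left(2 + \frac{3}{2} \left(-3\right)\right)}{2} = - \frac{82}{3} - 31 \frac{3 \left(2 - \frac{9}{2}\right)}{2} = - \frac{82}{3} - 31 \cdot \frac{3}{2} \left(- \frac{5}{2}\right) = - \frac{82}{3} - - \frac{465}{4} = - \frac{82}{3} + \frac{465}{4} = \frac{1067}{12}$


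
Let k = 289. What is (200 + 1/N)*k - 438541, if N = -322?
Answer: -122598891/322 ≈ -3.8074e+5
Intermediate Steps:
(200 + 1/N)*k - 438541 = (200 + 1/(-322))*289 - 438541 = (200 - 1/322)*289 - 438541 = (64399/322)*289 - 438541 = 18611311/322 - 438541 = -122598891/322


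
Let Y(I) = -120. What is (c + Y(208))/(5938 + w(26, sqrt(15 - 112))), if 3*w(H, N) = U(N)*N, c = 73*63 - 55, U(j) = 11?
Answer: 236427408/317350333 - 145992*I*sqrt(97)/317350333 ≈ 0.745 - 0.0045308*I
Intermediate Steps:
c = 4544 (c = 4599 - 55 = 4544)
w(H, N) = 11*N/3 (w(H, N) = (11*N)/3 = 11*N/3)
(c + Y(208))/(5938 + w(26, sqrt(15 - 112))) = (4544 - 120)/(5938 + 11*sqrt(15 - 112)/3) = 4424/(5938 + 11*sqrt(-97)/3) = 4424/(5938 + 11*(I*sqrt(97))/3) = 4424/(5938 + 11*I*sqrt(97)/3)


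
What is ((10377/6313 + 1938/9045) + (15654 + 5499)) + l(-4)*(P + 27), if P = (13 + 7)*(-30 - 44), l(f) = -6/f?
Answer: 722342353871/38067390 ≈ 18975.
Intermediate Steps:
P = -1480 (P = 20*(-74) = -1480)
((10377/6313 + 1938/9045) + (15654 + 5499)) + l(-4)*(P + 27) = ((10377/6313 + 1938/9045) + (15654 + 5499)) + (-6/(-4))*(-1480 + 27) = ((10377*(1/6313) + 1938*(1/9045)) + 21153) - 6*(-¼)*(-1453) = ((10377/6313 + 646/3015) + 21153) + (3/2)*(-1453) = (35364853/19033695 + 21153) - 4359/2 = 402655115188/19033695 - 4359/2 = 722342353871/38067390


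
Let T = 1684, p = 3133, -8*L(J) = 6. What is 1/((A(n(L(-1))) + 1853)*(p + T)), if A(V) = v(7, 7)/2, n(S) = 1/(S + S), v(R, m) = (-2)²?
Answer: 1/8935535 ≈ 1.1191e-7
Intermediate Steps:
L(J) = -¾ (L(J) = -⅛*6 = -¾)
v(R, m) = 4
n(S) = 1/(2*S)
A(V) = 2 (A(V) = 4/2 = 4*(½) = 2)
1/((A(n(L(-1))) + 1853)*(p + T)) = 1/((2 + 1853)*(3133 + 1684)) = 1/(1855*4817) = 1/8935535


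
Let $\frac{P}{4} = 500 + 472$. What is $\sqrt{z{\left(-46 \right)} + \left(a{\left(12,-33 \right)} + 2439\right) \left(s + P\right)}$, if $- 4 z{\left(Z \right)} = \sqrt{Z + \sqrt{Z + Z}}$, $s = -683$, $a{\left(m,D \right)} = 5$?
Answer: $\frac{\sqrt{31332080 - \sqrt{2} \sqrt{-23 + i \sqrt{23}}}}{2} \approx 2798.8 - 0.00030454 i$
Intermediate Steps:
$P = 3888$ ($P = 4 \left(500 + 472\right) = 4 \cdot 972 = 3888$)
$z{\left(Z \right)} = - \frac{\sqrt{Z + \sqrt{2} \sqrt{Z}}}{4}$ ($z{\left(Z \right)} = - \frac{\sqrt{Z + \sqrt{Z + Z}}}{4} = - \frac{\sqrt{Z + \sqrt{2 Z}}}{4} = - \frac{\sqrt{Z + \sqrt{2} \sqrt{Z}}}{4}$)
$\sqrt{z{\left(-46 \right)} + \left(a{\left(12,-33 \right)} + 2439\right) \left(s + P\right)} = \sqrt{- \frac{\sqrt{-46 + \sqrt{2} \sqrt{-46}}}{4} + \left(5 + 2439\right) \left(-683 + 3888\right)} = \sqrt{- \frac{\sqrt{-46 + \sqrt{2} i \sqrt{46}}}{4} + 2444 \cdot 3205} = \sqrt{- \frac{\sqrt{-46 + 2 i \sqrt{23}}}{4} + 7833020} = \sqrt{7833020 - \frac{\sqrt{-46 + 2 i \sqrt{23}}}{4}}$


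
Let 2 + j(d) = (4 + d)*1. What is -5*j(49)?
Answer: -255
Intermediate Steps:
j(d) = 2 + d (j(d) = -2 + (4 + d)*1 = -2 + (4 + d) = 2 + d)
-5*j(49) = -5*(2 + 49) = -5*51 = -255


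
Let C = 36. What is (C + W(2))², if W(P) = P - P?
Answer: 1296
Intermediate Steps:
W(P) = 0
(C + W(2))² = (36 + 0)² = 36² = 1296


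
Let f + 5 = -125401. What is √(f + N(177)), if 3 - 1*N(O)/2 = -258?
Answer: 6*I*√3469 ≈ 353.39*I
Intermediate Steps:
f = -125406 (f = -5 - 125401 = -125406)
N(O) = 522 (N(O) = 6 - 2*(-258) = 6 + 516 = 522)
√(f + N(177)) = √(-125406 + 522) = √(-124884) = 6*I*√3469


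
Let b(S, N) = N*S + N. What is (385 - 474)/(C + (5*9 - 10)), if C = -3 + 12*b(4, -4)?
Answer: 89/208 ≈ 0.42788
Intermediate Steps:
b(S, N) = N + N*S
C = -243 (C = -3 + 12*(-4*(1 + 4)) = -3 + 12*(-4*5) = -3 + 12*(-20) = -3 - 240 = -243)
(385 - 474)/(C + (5*9 - 10)) = (385 - 474)/(-243 + (5*9 - 10)) = -89/(-243 + (45 - 10)) = -89/(-243 + 35) = -89/(-208) = -89*(-1/208) = 89/208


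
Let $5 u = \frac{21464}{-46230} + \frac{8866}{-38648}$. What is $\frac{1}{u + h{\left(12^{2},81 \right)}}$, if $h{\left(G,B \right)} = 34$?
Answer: $\frac{2233371300}{75624770237} \approx 0.029532$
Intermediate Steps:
$u = - \frac{309853963}{2233371300}$ ($u = \frac{\frac{21464}{-46230} + \frac{8866}{-38648}}{5} = \frac{21464 \left(- \frac{1}{46230}\right) + 8866 \left(- \frac{1}{38648}\right)}{5} = \frac{- \frac{10732}{23115} - \frac{4433}{19324}}{5} = \frac{1}{5} \left(- \frac{309853963}{446674260}\right) = - \frac{309853963}{2233371300} \approx -0.13874$)
$\frac{1}{u + h{\left(12^{2},81 \right)}} = \frac{1}{- \frac{309853963}{2233371300} + 34} = \frac{1}{\frac{75624770237}{2233371300}} = \frac{2233371300}{75624770237}$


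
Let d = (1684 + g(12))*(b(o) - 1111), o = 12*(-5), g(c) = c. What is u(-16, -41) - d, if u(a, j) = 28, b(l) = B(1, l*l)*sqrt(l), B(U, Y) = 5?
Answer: 1884284 - 16960*I*sqrt(15) ≈ 1.8843e+6 - 65686.0*I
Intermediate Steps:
o = -60
b(l) = 5*sqrt(l)
d = -1884256 + 16960*I*sqrt(15) (d = (1684 + 12)*(5*sqrt(-60) - 1111) = 1696*(5*(2*I*sqrt(15)) - 1111) = 1696*(10*I*sqrt(15) - 1111) = 1696*(-1111 + 10*I*sqrt(15)) = -1884256 + 16960*I*sqrt(15) ≈ -1.8843e+6 + 65686.0*I)
u(-16, -41) - d = 28 - (-1884256 + 16960*I*sqrt(15)) = 28 + (1884256 - 16960*I*sqrt(15)) = 1884284 - 16960*I*sqrt(15)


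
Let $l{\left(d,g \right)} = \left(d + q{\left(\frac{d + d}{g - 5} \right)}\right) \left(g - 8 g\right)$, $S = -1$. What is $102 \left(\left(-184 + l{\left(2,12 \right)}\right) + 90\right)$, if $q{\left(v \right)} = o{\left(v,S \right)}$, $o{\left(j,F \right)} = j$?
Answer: $-31620$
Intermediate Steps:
$q{\left(v \right)} = v$
$l{\left(d,g \right)} = - 7 g \left(d + \frac{2 d}{-5 + g}\right)$ ($l{\left(d,g \right)} = \left(d + \frac{d + d}{g - 5}\right) \left(g - 8 g\right) = \left(d + \frac{2 d}{-5 + g}\right) \left(- 7 g\right) = - 7 g \left(d + \frac{2 d}{-5 + g}\right)$)
$102 \left(\left(-184 + l{\left(2,12 \right)}\right) + 90\right) = 102 \left(\left(-184 + 7 \cdot 2 \cdot 12 \frac{1}{-5 + 12} \left(3 - 12\right)\right) + 90\right) = 102 \left(\left(-184 + 7 \cdot 2 \cdot 12 \cdot \frac{1}{7} \left(3 - 12\right)\right) + 90\right) = 102 \left(\left(-184 + 7 \cdot 2 \cdot 12 \cdot \frac{1}{7} \left(-9\right)\right) + 90\right) = 102 \left(\left(-184 - 216\right) + 90\right) = 102 \left(-400 + 90\right) = 102 \left(-310\right) = -31620$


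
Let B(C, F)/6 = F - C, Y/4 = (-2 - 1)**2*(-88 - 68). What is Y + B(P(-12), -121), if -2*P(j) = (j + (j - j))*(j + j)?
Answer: -5478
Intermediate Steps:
P(j) = -j**2 (P(j) = -(j + (j - j))*(j + j)/2 = -(j + 0)*2*j/2 = -j*2*j/2 = -j**2)
Y = -5616 (Y = 4*((-2 - 1)**2*(-88 - 68)) = 4*((-3)**2*(-156)) = 4*(9*(-156)) = 4*(-1404) = -5616)
B(C, F) = -6*C + 6*F (B(C, F) = 6*(F - C) = -6*C + 6*F)
Y + B(P(-12), -121) = -5616 + (-(-6)*(-12)**2 + 6*(-121)) = -5616 + (-(-6)*144 - 726) = -5616 + (-6*(-144) - 726) = -5616 + (864 - 726) = -5616 + 138 = -5478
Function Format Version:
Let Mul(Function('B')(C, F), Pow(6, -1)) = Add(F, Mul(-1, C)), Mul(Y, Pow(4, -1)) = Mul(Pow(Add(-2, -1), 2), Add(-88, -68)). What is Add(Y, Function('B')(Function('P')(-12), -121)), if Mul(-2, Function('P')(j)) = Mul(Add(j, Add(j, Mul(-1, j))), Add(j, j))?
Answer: -5478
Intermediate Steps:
Function('P')(j) = Mul(-1, Pow(j, 2)) (Function('P')(j) = Mul(Rational(-1, 2), Mul(Add(j, Add(j, Mul(-1, j))), Add(j, j))) = Mul(Rational(-1, 2), Mul(Add(j, 0), Mul(2, j))) = Mul(Rational(-1, 2), Mul(j, Mul(2, j))) = Mul(Rational(-1, 2), Mul(2, Pow(j, 2))) = Mul(-1, Pow(j, 2)))
Y = -5616 (Y = Mul(4, Mul(Pow(Add(-2, -1), 2), Add(-88, -68))) = Mul(4, Mul(Pow(-3, 2), -156)) = Mul(4, Mul(9, -156)) = Mul(4, -1404) = -5616)
Function('B')(C, F) = Add(Mul(-6, C), Mul(6, F)) (Function('B')(C, F) = Mul(6, Add(F, Mul(-1, C))) = Add(Mul(-6, C), Mul(6, F)))
Add(Y, Function('B')(Function('P')(-12), -121)) = Add(-5616, Add(Mul(-6, Mul(-1, Pow(-12, 2))), Mul(6, -121))) = Add(-5616, Add(Mul(-6, Mul(-1, 144)), -726)) = Add(-5616, Add(Mul(-6, -144), -726)) = Add(-5616, Add(864, -726)) = Add(-5616, 138) = -5478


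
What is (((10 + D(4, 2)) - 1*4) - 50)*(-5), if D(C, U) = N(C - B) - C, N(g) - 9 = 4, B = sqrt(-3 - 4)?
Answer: 175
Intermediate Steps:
B = I*sqrt(7) (B = sqrt(-7) = I*sqrt(7) ≈ 2.6458*I)
N(g) = 13 (N(g) = 9 + 4 = 13)
D(C, U) = 13 - C
(((10 + D(4, 2)) - 1*4) - 50)*(-5) = (((10 + (13 - 1*4)) - 1*4) - 50)*(-5) = (((10 + (13 - 4)) - 4) - 50)*(-5) = (((10 + 9) - 4) - 50)*(-5) = ((19 - 4) - 50)*(-5) = (15 - 50)*(-5) = -35*(-5) = 175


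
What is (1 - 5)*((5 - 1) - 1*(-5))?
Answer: -36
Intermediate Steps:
(1 - 5)*((5 - 1) - 1*(-5)) = -4*(4 + 5) = -4*9 = -36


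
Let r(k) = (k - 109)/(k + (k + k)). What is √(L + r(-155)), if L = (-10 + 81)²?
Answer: 3*√13458185/155 ≈ 71.004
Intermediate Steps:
L = 5041 (L = 71² = 5041)
r(k) = (-109 + k)/(3*k) (r(k) = (-109 + k)/(k + 2*k) = (-109 + k)/((3*k)) = (-109 + k)*(1/(3*k)) = (-109 + k)/(3*k))
√(L + r(-155)) = √(5041 + (⅓)*(-109 - 155)/(-155)) = √(5041 + (⅓)*(-1/155)*(-264)) = √(5041 + 88/155) = √(781443/155) = 3*√13458185/155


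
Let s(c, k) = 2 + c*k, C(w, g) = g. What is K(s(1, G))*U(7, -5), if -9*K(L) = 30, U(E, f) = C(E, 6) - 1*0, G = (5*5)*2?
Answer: -20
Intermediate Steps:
G = 50 (G = 25*2 = 50)
U(E, f) = 6 (U(E, f) = 6 - 1*0 = 6 + 0 = 6)
K(L) = -10/3 (K(L) = -⅑*30 = -10/3)
K(s(1, G))*U(7, -5) = -10/3*6 = -20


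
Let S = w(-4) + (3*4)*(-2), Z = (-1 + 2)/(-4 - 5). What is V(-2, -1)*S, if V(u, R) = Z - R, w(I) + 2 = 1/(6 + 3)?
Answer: -1864/81 ≈ -23.012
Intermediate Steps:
w(I) = -17/9 (w(I) = -2 + 1/(6 + 3) = -2 + 1/9 = -2 + ⅑ = -17/9)
Z = -⅑ (Z = 1/(-9) = 1*(-⅑) = -⅑ ≈ -0.11111)
V(u, R) = -⅑ - R
S = -233/9 (S = -17/9 + (3*4)*(-2) = -17/9 + 12*(-2) = -17/9 - 24 = -233/9 ≈ -25.889)
V(-2, -1)*S = (-⅑ - 1*(-1))*(-233/9) = (-⅑ + 1)*(-233/9) = (8/9)*(-233/9) = -1864/81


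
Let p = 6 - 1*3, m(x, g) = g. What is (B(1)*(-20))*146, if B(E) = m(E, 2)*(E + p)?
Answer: -23360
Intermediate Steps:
p = 3 (p = 6 - 3 = 3)
B(E) = 6 + 2*E (B(E) = 2*(E + 3) = 2*(3 + E) = 6 + 2*E)
(B(1)*(-20))*146 = ((6 + 2*1)*(-20))*146 = ((6 + 2)*(-20))*146 = (8*(-20))*146 = -160*146 = -23360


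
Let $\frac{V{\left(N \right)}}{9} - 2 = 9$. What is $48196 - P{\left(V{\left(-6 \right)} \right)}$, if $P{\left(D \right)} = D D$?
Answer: $38395$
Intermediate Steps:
$V{\left(N \right)} = 99$ ($V{\left(N \right)} = 18 + 9 \cdot 9 = 18 + 81 = 99$)
$P{\left(D \right)} = D^{2}$
$48196 - P{\left(V{\left(-6 \right)} \right)} = 48196 - 99^{2} = 48196 - 9801 = 38395$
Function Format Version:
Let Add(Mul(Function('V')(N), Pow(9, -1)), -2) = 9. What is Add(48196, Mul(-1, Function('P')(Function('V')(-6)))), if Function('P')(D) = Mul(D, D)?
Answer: 38395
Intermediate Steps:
Function('V')(N) = 99 (Function('V')(N) = Add(18, Mul(9, 9)) = Add(18, 81) = 99)
Function('P')(D) = Pow(D, 2)
Add(48196, Mul(-1, Function('P')(Function('V')(-6)))) = Add(48196, Mul(-1, Pow(99, 2))) = Add(48196, Mul(-1, 9801)) = Add(48196, -9801) = 38395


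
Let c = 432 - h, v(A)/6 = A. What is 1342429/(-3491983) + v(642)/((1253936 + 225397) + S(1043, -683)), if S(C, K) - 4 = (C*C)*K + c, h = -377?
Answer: -90495670099075/235397977443613 ≈ -0.38444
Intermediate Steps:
v(A) = 6*A
c = 809 (c = 432 - 1*(-377) = 432 + 377 = 809)
S(C, K) = 813 + K*C**2 (S(C, K) = 4 + ((C*C)*K + 809) = 4 + (C**2*K + 809) = 4 + (K*C**2 + 809) = 4 + (809 + K*C**2) = 813 + K*C**2)
1342429/(-3491983) + v(642)/((1253936 + 225397) + S(1043, -683)) = 1342429/(-3491983) + (6*642)/((1253936 + 225397) + (813 - 683*1043**2)) = 1342429*(-1/3491983) + 3852/(1479333 + (813 - 683*1087849)) = -122039/317453 + 3852/(1479333 + (813 - 743000867)) = -122039/317453 + 3852/(1479333 - 743000054) = -122039/317453 + 3852/(-741520721) = -122039/317453 + 3852*(-1/741520721) = -122039/317453 - 3852/741520721 = -90495670099075/235397977443613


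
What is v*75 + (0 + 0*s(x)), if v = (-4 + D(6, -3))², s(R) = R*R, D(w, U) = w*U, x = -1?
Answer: 36300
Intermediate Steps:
D(w, U) = U*w
s(R) = R²
v = 484 (v = (-4 - 3*6)² = (-4 - 18)² = (-22)² = 484)
v*75 + (0 + 0*s(x)) = 484*75 + (0 + 0*(-1)²) = 36300 + (0 + 0*1) = 36300 + (0 + 0) = 36300 + 0 = 36300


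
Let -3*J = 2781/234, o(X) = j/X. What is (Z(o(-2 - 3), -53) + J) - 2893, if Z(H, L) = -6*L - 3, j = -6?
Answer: -67131/26 ≈ -2582.0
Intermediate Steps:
o(X) = -6/X
J = -103/26 (J = -927/234 = -1/3*309/26 = -103/26 ≈ -3.9615)
Z(H, L) = -3 - 6*L
(Z(o(-2 - 3), -53) + J) - 2893 = ((-3 - 6*(-53)) - 103/26) - 2893 = ((-3 + 318) - 103/26) - 2893 = (315 - 103/26) - 2893 = 8087/26 - 2893 = -67131/26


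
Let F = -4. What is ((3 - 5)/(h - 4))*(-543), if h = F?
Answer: -543/4 ≈ -135.75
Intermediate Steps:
h = -4
((3 - 5)/(h - 4))*(-543) = ((3 - 5)/(-4 - 4))*(-543) = -2/(-8)*(-543) = -2*(-1/8)*(-543) = (1/4)*(-543) = -543/4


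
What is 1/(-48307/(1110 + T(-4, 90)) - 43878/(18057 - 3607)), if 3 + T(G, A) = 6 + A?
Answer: -8691675/375410692 ≈ -0.023152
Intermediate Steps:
T(G, A) = 3 + A (T(G, A) = -3 + (6 + A) = 3 + A)
1/(-48307/(1110 + T(-4, 90)) - 43878/(18057 - 3607)) = 1/(-48307/(1110 + (3 + 90)) - 43878/(18057 - 3607)) = 1/(-48307/(1110 + 93) - 43878/14450) = 1/(-48307/1203 - 43878*1/14450) = 1/(-48307*1/1203 - 21939/7225) = 1/(-48307/1203 - 21939/7225) = 1/(-375410692/8691675) = -8691675/375410692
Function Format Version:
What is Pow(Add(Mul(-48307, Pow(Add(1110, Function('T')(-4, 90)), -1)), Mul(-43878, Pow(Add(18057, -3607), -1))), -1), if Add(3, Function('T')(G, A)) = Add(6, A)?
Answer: Rational(-8691675, 375410692) ≈ -0.023152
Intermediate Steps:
Function('T')(G, A) = Add(3, A) (Function('T')(G, A) = Add(-3, Add(6, A)) = Add(3, A))
Pow(Add(Mul(-48307, Pow(Add(1110, Function('T')(-4, 90)), -1)), Mul(-43878, Pow(Add(18057, -3607), -1))), -1) = Pow(Add(Mul(-48307, Pow(Add(1110, Add(3, 90)), -1)), Mul(-43878, Pow(Add(18057, -3607), -1))), -1) = Pow(Add(Mul(-48307, Pow(Add(1110, 93), -1)), Mul(-43878, Pow(14450, -1))), -1) = Pow(Add(Mul(-48307, Pow(1203, -1)), Mul(-43878, Rational(1, 14450))), -1) = Pow(Add(Mul(-48307, Rational(1, 1203)), Rational(-21939, 7225)), -1) = Pow(Add(Rational(-48307, 1203), Rational(-21939, 7225)), -1) = Pow(Rational(-375410692, 8691675), -1) = Rational(-8691675, 375410692)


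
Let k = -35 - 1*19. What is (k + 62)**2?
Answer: 64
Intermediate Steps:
k = -54 (k = -35 - 19 = -54)
(k + 62)**2 = (-54 + 62)**2 = 8**2 = 64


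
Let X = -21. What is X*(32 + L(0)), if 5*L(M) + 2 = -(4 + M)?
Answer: -3234/5 ≈ -646.80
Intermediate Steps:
L(M) = -6/5 - M/5 (L(M) = -2/5 + (-(4 + M))/5 = -2/5 + (-4 - M)/5 = -2/5 + (-4/5 - M/5) = -6/5 - M/5)
X*(32 + L(0)) = -21*(32 + (-6/5 - 1/5*0)) = -21*(32 + (-6/5 + 0)) = -21*(32 - 6/5) = -21*154/5 = -3234/5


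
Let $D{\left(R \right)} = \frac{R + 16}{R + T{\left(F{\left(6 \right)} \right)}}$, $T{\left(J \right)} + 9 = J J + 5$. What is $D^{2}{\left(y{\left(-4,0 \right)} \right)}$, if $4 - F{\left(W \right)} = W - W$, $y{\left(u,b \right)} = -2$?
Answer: $\frac{49}{25} \approx 1.96$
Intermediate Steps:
$F{\left(W \right)} = 4$ ($F{\left(W \right)} = 4 - \left(W - W\right) = 4 - 0 = 4 + 0 = 4$)
$T{\left(J \right)} = -4 + J^{2}$ ($T{\left(J \right)} = -9 + \left(J J + 5\right) = -9 + \left(J^{2} + 5\right) = -9 + \left(5 + J^{2}\right) = -4 + J^{2}$)
$D{\left(R \right)} = \frac{16 + R}{12 + R}$ ($D{\left(R \right)} = \frac{R + 16}{R - \left(4 - 4^{2}\right)} = \frac{16 + R}{R + \left(-4 + 16\right)} = \frac{16 + R}{R + 12} = \frac{16 + R}{12 + R}$)
$D^{2}{\left(y{\left(-4,0 \right)} \right)} = \left(\frac{16 - 2}{12 - 2}\right)^{2} = \left(\frac{1}{10} \cdot 14\right)^{2} = \left(\frac{7}{5}\right)^{2} = \frac{49}{25}$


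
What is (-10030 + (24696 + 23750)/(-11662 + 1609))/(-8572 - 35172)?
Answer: 25220009/109939608 ≈ 0.22940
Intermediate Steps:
(-10030 + (24696 + 23750)/(-11662 + 1609))/(-8572 - 35172) = (-10030 + 48446/(-10053))/(-43744) = (-10030 + 48446*(-1/10053))*(-1/43744) = (-10030 - 48446/10053)*(-1/43744) = -100880036/10053*(-1/43744) = 25220009/109939608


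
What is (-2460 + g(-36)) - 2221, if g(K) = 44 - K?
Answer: -4601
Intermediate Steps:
(-2460 + g(-36)) - 2221 = (-2460 + (44 - 1*(-36))) - 2221 = (-2460 + (44 + 36)) - 2221 = (-2460 + 80) - 2221 = -2380 - 2221 = -4601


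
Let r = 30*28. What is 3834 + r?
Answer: 4674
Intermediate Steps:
r = 840
3834 + r = 3834 + 840 = 4674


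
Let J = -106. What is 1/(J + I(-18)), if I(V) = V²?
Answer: 1/218 ≈ 0.0045872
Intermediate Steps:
1/(J + I(-18)) = 1/(-106 + (-18)²) = 1/(-106 + 324) = 1/218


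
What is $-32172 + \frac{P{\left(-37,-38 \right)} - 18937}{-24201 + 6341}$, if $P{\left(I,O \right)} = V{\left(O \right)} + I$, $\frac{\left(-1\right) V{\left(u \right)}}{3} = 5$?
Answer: $- \frac{574572931}{17860} \approx -32171.0$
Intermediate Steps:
$V{\left(u \right)} = -15$ ($V{\left(u \right)} = \left(-3\right) 5 = -15$)
$P{\left(I,O \right)} = -15 + I$
$-32172 + \frac{P{\left(-37,-38 \right)} - 18937}{-24201 + 6341} = -32172 + \frac{\left(-15 - 37\right) - 18937}{-24201 + 6341} = -32172 + \frac{-52 - 18937}{-17860} = -32172 - - \frac{18989}{17860} = -32172 + \frac{18989}{17860} = - \frac{574572931}{17860}$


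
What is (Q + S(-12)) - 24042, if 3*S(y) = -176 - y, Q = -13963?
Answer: -114179/3 ≈ -38060.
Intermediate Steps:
S(y) = -176/3 - y/3 (S(y) = (-176 - y)/3 = -176/3 - y/3)
(Q + S(-12)) - 24042 = (-13963 + (-176/3 - 1/3*(-12))) - 24042 = (-13963 + (-176/3 + 4)) - 24042 = (-13963 - 164/3) - 24042 = -42053/3 - 24042 = -114179/3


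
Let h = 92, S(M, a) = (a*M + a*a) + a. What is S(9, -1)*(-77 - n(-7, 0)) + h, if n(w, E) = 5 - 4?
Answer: 794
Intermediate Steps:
S(M, a) = a + a**2 + M*a (S(M, a) = (M*a + a**2) + a = (a**2 + M*a) + a = a + a**2 + M*a)
n(w, E) = 1
S(9, -1)*(-77 - n(-7, 0)) + h = (-(1 + 9 - 1))*(-77 - 1*1) + 92 = (-1*9)*(-77 - 1) + 92 = -9*(-78) + 92 = 702 + 92 = 794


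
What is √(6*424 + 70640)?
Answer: 4*√4574 ≈ 270.53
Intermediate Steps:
√(6*424 + 70640) = √(2544 + 70640) = √73184 = 4*√4574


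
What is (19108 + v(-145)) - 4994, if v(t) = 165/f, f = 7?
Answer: 98963/7 ≈ 14138.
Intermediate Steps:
v(t) = 165/7
(19108 + v(-145)) - 4994 = (19108 + 165/7) - 4994 = 133921/7 - 4994 = 98963/7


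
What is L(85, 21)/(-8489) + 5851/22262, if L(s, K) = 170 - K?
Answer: 46352101/188982118 ≈ 0.24527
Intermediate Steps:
L(85, 21)/(-8489) + 5851/22262 = (170 - 1*21)/(-8489) + 5851/22262 = (170 - 21)*(-1/8489) + 5851*(1/22262) = 149*(-1/8489) + 5851/22262 = -149/8489 + 5851/22262 = 46352101/188982118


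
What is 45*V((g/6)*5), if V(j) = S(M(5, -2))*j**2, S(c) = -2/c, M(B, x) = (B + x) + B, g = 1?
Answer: -125/16 ≈ -7.8125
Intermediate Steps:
M(B, x) = x + 2*B
V(j) = -j**2/4 (V(j) = (-2/(-2 + 2*5))*j**2 = (-2/(-2 + 10))*j**2 = (-2/8)*j**2 = (-2*1/8)*j**2 = -j**2/4)
45*V((g/6)*5) = 45*(-((1/6)*5)**2/4) = 45*(-(5/6)**2/4) = 45*(-1/4*25/36) = 45*(-25/144) = -125/16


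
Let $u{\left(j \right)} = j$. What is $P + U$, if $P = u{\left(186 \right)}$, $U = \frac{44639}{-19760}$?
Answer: $\frac{3630721}{19760} \approx 183.74$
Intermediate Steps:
$U = - \frac{44639}{19760}$ ($U = 44639 \left(- \frac{1}{19760}\right) = - \frac{44639}{19760} \approx -2.2591$)
$P = 186$
$P + U = 186 - \frac{44639}{19760} = \frac{3630721}{19760}$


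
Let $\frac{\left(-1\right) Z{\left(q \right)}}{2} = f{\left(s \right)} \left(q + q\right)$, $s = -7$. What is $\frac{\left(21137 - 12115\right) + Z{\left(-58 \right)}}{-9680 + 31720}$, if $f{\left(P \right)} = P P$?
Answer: $\frac{2039}{2204} \approx 0.92514$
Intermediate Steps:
$f{\left(P \right)} = P^{2}$
$Z{\left(q \right)} = - 196 q$ ($Z{\left(q \right)} = - 2 \left(-7\right)^{2} \left(q + q\right) = - 2 \cdot 49 \cdot 2 q = - 2 \cdot 98 q = - 196 q$)
$\frac{\left(21137 - 12115\right) + Z{\left(-58 \right)}}{-9680 + 31720} = \frac{\left(21137 - 12115\right) - -11368}{-9680 + 31720} = \frac{\left(21137 - 12115\right) + 11368}{22040} = \left(9022 + 11368\right) \frac{1}{22040} = 20390 \cdot \frac{1}{22040} = \frac{2039}{2204}$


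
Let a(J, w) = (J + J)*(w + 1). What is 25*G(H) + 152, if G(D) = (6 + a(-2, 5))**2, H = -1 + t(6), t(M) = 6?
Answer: 8252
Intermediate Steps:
a(J, w) = 2*J*(1 + w) (a(J, w) = (2*J)*(1 + w) = 2*J*(1 + w))
H = 5 (H = -1 + 6 = 5)
G(D) = 324 (G(D) = (6 + 2*(-2)*(1 + 5))**2 = (6 + 2*(-2)*6)**2 = (6 - 24)**2 = (-18)**2 = 324)
25*G(H) + 152 = 25*324 + 152 = 8100 + 152 = 8252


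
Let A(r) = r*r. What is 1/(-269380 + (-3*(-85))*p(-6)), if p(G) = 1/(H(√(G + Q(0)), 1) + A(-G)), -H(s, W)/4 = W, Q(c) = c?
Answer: -32/8619905 ≈ -3.7123e-6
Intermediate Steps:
H(s, W) = -4*W
A(r) = r²
p(G) = 1/(-4 + G²) (p(G) = 1/(-4*1 + (-G)²) = 1/(-4 + G²))
1/(-269380 + (-3*(-85))*p(-6)) = 1/(-269380 + (-3*(-85))/(-4 + (-6)²)) = 1/(-269380 + 255/(-4 + 36)) = 1/(-269380 + 255/32) = 1/(-8619905/32) = -32/8619905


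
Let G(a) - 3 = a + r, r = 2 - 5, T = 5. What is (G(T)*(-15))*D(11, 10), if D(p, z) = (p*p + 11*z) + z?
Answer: -18075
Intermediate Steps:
r = -3
D(p, z) = p² + 12*z (D(p, z) = (p² + 11*z) + z = p² + 12*z)
G(a) = a (G(a) = 3 + (a - 3) = 3 + (-3 + a) = a)
(G(T)*(-15))*D(11, 10) = (5*(-15))*(11² + 12*10) = -75*(121 + 120) = -75*241 = -18075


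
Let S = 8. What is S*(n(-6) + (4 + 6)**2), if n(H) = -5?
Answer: 760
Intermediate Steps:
S*(n(-6) + (4 + 6)**2) = 8*(-5 + (4 + 6)**2) = 8*(-5 + 10**2) = 8*(-5 + 100) = 8*95 = 760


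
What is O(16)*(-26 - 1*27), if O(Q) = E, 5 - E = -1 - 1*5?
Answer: -583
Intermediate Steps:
E = 11 (E = 5 - (-1 - 1*5) = 5 - (-1 - 5) = 5 - 1*(-6) = 5 + 6 = 11)
O(Q) = 11
O(16)*(-26 - 1*27) = 11*(-26 - 1*27) = 11*(-26 - 27) = 11*(-53) = -583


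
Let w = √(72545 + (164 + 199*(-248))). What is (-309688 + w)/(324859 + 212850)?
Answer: -309688/537709 + √23357/537709 ≈ -0.57566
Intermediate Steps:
w = √23357 (w = √(72545 + (164 - 49352)) = √(72545 - 49188) = √23357 ≈ 152.83)
(-309688 + w)/(324859 + 212850) = (-309688 + √23357)/(324859 + 212850) = (-309688 + √23357)/537709 = (-309688 + √23357)*(1/537709) = -309688/537709 + √23357/537709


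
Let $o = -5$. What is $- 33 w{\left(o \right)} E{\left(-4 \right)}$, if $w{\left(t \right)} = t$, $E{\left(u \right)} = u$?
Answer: $-660$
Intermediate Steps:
$- 33 w{\left(o \right)} E{\left(-4 \right)} = \left(-33\right) \left(-5\right) \left(-4\right) = 165 \left(-4\right) = -660$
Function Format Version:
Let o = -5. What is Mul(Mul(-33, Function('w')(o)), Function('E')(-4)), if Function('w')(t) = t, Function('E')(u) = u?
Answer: -660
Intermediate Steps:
Mul(Mul(-33, Function('w')(o)), Function('E')(-4)) = Mul(Mul(-33, -5), -4) = Mul(165, -4) = -660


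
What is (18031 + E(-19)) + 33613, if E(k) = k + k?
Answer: 51606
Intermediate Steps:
E(k) = 2*k
(18031 + E(-19)) + 33613 = (18031 + 2*(-19)) + 33613 = (18031 - 38) + 33613 = 17993 + 33613 = 51606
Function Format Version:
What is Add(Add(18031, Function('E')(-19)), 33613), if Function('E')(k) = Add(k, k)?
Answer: 51606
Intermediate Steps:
Function('E')(k) = Mul(2, k)
Add(Add(18031, Function('E')(-19)), 33613) = Add(Add(18031, Mul(2, -19)), 33613) = Add(Add(18031, -38), 33613) = Add(17993, 33613) = 51606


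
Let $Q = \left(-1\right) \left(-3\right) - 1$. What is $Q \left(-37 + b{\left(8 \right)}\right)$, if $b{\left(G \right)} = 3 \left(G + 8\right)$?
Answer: $22$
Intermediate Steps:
$b{\left(G \right)} = 24 + 3 G$ ($b{\left(G \right)} = 3 \left(8 + G\right) = 24 + 3 G$)
$Q = 2$ ($Q = 3 - 1 = 2$)
$Q \left(-37 + b{\left(8 \right)}\right) = 2 \left(-37 + \left(24 + 3 \cdot 8\right)\right) = 2 \left(-37 + \left(24 + 24\right)\right) = 2 \left(-37 + 48\right) = 2 \cdot 11 = 22$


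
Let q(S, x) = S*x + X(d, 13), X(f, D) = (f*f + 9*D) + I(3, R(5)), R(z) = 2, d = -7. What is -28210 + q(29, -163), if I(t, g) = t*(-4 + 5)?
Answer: -32768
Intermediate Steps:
I(t, g) = t (I(t, g) = t*1 = t)
X(f, D) = 3 + f² + 9*D (X(f, D) = (f*f + 9*D) + 3 = (f² + 9*D) + 3 = 3 + f² + 9*D)
q(S, x) = 169 + S*x (q(S, x) = S*x + (3 + (-7)² + 9*13) = S*x + (3 + 49 + 117) = S*x + 169 = 169 + S*x)
-28210 + q(29, -163) = -28210 + (169 + 29*(-163)) = -28210 + (169 - 4727) = -28210 - 4558 = -32768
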